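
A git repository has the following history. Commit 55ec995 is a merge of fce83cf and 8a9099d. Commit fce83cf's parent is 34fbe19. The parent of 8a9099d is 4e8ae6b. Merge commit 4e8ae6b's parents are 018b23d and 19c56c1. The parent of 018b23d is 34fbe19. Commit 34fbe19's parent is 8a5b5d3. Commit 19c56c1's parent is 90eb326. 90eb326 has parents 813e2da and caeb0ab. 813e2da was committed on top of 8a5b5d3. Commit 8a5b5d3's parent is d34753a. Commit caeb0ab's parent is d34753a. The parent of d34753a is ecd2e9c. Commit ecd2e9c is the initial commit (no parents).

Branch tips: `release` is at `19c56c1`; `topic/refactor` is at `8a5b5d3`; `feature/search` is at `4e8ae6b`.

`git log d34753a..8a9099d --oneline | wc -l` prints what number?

9

Reachable from 8a9099d: {018b23d, 19c56c1, 34fbe19, 4e8ae6b, 813e2da, 8a5b5d3, 8a9099d, 90eb326, caeb0ab, d34753a, ecd2e9c}.
Reachable from d34753a: {d34753a, ecd2e9c}.
In 8a9099d's history but not d34753a's: {018b23d, 19c56c1, 34fbe19, 4e8ae6b, 813e2da, 8a5b5d3, 8a9099d, 90eb326, caeb0ab} — 9 commits.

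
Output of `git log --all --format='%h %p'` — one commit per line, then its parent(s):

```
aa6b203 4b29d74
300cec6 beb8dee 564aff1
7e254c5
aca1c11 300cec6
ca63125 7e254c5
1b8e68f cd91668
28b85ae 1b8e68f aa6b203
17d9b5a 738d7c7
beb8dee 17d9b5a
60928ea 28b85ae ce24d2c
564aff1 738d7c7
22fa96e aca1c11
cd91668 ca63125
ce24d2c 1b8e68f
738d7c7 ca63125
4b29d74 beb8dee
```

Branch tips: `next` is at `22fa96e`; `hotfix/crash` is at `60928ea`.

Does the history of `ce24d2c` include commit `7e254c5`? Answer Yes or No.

Ancestors of ce24d2c (commits reachable by following parents): {1b8e68f, 7e254c5, ca63125, cd91668, ce24d2c}.
7e254c5 is in that set, so it is an ancestor of ce24d2c.

Yes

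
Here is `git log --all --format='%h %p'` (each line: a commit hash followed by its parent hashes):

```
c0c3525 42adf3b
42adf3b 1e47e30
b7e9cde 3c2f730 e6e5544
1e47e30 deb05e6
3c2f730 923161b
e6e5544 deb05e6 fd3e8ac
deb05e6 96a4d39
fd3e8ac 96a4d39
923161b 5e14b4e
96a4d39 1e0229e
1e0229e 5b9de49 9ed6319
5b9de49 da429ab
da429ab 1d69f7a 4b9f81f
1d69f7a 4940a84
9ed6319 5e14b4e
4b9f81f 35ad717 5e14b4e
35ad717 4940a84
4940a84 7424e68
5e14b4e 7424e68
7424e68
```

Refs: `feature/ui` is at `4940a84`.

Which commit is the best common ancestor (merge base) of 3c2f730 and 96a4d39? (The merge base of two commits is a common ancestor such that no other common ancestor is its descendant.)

Ancestors of 3c2f730: {3c2f730, 5e14b4e, 7424e68, 923161b}.
Ancestors of 96a4d39: {1d69f7a, 1e0229e, 35ad717, 4940a84, 4b9f81f, 5b9de49, 5e14b4e, 7424e68, 96a4d39, 9ed6319, da429ab}.
Common ancestors: {5e14b4e, 7424e68}.
Among these, 5e14b4e is not an ancestor of any other common ancestor — it is the merge base.

5e14b4e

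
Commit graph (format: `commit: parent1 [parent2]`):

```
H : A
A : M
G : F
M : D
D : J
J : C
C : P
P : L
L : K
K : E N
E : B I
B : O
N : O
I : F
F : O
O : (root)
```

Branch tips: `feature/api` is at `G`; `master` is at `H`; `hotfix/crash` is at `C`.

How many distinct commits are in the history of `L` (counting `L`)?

Walking parent pointers from L: reachable set = {B, E, F, I, K, L, N, O}.
That is 8 commits.

8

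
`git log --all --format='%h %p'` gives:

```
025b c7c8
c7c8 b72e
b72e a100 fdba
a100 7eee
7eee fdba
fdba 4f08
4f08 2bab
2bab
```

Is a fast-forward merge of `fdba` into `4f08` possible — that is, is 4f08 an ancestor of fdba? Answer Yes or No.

A fast-forward from 4f08 to fdba is possible iff 4f08 is an ancestor of fdba.
Ancestors of fdba: {2bab, 4f08, fdba}.
4f08 is among them, so fast-forward is possible.

Yes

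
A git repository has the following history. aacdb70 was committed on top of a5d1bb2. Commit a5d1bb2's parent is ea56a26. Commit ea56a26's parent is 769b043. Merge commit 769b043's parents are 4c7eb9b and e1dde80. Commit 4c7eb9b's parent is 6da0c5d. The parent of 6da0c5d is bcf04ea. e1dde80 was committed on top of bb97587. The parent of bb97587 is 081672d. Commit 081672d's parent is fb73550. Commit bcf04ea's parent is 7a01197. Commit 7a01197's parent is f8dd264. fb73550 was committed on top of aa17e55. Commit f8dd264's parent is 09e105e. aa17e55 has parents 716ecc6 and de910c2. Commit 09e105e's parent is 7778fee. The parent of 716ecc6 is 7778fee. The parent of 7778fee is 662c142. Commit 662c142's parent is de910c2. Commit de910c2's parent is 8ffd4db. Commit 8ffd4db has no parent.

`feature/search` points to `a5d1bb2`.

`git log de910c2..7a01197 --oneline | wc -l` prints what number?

5

Reachable from 7a01197: {09e105e, 662c142, 7778fee, 7a01197, 8ffd4db, de910c2, f8dd264}.
Reachable from de910c2: {8ffd4db, de910c2}.
In 7a01197's history but not de910c2's: {09e105e, 662c142, 7778fee, 7a01197, f8dd264} — 5 commits.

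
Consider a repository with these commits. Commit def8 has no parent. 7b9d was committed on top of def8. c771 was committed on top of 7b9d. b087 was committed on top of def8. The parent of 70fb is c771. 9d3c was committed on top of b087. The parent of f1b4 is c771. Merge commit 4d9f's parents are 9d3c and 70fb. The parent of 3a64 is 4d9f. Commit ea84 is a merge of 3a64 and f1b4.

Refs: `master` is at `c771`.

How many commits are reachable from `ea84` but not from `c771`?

Reachable from ea84: {3a64, 4d9f, 70fb, 7b9d, 9d3c, b087, c771, def8, ea84, f1b4}.
Reachable from c771: {7b9d, c771, def8}.
In ea84's history but not c771's: {3a64, 4d9f, 70fb, 9d3c, b087, ea84, f1b4} — 7 commits.

7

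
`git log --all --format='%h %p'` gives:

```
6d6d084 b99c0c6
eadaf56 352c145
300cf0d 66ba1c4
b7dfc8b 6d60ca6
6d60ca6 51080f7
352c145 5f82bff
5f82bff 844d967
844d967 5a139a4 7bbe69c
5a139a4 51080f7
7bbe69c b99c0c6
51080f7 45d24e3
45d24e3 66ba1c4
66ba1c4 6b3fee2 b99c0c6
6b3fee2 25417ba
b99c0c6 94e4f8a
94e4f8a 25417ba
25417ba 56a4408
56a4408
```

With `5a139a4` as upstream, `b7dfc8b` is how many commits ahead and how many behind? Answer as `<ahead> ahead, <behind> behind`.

2 ahead, 1 behind

Reachable from b7dfc8b: {25417ba, 45d24e3, 51080f7, 56a4408, 66ba1c4, 6b3fee2, 6d60ca6, 94e4f8a, b7dfc8b, b99c0c6}.
Reachable from 5a139a4: {25417ba, 45d24e3, 51080f7, 56a4408, 5a139a4, 66ba1c4, 6b3fee2, 94e4f8a, b99c0c6}.
Only in b7dfc8b's history (ahead): {6d60ca6, b7dfc8b} — 2.
Only in 5a139a4's history (behind): {5a139a4} — 1.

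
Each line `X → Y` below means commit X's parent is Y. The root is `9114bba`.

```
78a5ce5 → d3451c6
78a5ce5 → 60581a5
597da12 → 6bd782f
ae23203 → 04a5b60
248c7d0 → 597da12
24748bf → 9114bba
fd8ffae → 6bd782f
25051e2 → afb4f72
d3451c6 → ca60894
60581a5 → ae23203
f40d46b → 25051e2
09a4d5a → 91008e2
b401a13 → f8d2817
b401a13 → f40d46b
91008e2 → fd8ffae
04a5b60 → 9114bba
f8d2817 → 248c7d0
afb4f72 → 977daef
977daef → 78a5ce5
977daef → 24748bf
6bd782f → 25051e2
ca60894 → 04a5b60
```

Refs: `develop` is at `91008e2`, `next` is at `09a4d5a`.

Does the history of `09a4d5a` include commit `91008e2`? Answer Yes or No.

Yes

Ancestors of 09a4d5a (commits reachable by following parents): {04a5b60, 09a4d5a, 24748bf, 25051e2, 60581a5, 6bd782f, 78a5ce5, 91008e2, 9114bba, 977daef, ae23203, afb4f72, ca60894, d3451c6, fd8ffae}.
91008e2 is in that set, so it is an ancestor of 09a4d5a.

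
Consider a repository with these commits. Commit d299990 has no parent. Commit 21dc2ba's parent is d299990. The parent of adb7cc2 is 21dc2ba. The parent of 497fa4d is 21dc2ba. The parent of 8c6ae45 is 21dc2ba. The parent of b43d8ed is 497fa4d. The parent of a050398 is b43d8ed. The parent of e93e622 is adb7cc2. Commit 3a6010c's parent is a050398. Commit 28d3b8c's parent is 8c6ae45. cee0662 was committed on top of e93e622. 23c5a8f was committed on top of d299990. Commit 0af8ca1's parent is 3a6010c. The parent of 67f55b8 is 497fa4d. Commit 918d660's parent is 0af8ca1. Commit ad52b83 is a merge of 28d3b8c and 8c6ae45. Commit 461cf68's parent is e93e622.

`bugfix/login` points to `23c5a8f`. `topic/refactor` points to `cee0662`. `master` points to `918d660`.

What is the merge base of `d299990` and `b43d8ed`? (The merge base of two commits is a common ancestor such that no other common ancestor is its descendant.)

d299990

Ancestors of d299990: {d299990}.
Ancestors of b43d8ed: {21dc2ba, 497fa4d, b43d8ed, d299990}.
Common ancestors: {d299990}.
The only common ancestor is d299990, so it is the merge base.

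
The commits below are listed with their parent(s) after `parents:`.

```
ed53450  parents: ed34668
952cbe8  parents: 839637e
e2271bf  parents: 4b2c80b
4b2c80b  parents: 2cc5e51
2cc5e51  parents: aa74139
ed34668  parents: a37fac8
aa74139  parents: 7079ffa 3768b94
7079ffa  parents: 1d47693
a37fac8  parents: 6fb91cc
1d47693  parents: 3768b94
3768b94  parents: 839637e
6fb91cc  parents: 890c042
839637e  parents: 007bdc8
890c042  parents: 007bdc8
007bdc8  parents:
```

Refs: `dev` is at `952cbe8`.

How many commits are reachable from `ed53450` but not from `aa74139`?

5

Reachable from ed53450: {007bdc8, 6fb91cc, 890c042, a37fac8, ed34668, ed53450}.
Reachable from aa74139: {007bdc8, 1d47693, 3768b94, 7079ffa, 839637e, aa74139}.
In ed53450's history but not aa74139's: {6fb91cc, 890c042, a37fac8, ed34668, ed53450} — 5 commits.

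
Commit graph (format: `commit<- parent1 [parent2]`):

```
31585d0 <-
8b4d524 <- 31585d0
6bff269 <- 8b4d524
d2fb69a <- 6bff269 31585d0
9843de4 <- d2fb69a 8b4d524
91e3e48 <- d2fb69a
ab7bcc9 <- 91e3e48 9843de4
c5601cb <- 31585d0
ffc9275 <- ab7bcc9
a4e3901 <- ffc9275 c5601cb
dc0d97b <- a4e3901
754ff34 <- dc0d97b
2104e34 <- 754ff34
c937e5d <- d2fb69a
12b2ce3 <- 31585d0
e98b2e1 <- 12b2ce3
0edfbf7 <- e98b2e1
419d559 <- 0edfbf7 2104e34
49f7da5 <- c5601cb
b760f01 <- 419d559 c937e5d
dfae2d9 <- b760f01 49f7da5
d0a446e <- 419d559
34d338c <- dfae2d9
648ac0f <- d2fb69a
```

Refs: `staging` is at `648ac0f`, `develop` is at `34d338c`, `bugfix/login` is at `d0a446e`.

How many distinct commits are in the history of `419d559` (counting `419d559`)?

17

Walking parent pointers from 419d559: reachable set = {0edfbf7, 12b2ce3, 2104e34, 31585d0, 419d559, 6bff269, 754ff34, 8b4d524, 91e3e48, 9843de4, a4e3901, ab7bcc9, c5601cb, d2fb69a, dc0d97b, e98b2e1, ffc9275}.
That is 17 commits.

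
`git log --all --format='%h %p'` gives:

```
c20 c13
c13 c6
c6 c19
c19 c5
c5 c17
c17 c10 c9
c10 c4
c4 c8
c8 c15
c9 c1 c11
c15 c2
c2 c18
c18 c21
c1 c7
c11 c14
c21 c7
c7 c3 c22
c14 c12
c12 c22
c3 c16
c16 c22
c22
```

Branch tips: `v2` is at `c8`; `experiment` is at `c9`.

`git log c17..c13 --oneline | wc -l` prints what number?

Reachable from c13: {c1, c10, c11, c12, c13, c14, c15, c16, c17, c18, c19, c2, c21, c22, c3, c4, c5, c6, c7, c8, c9}.
Reachable from c17: {c1, c10, c11, c12, c14, c15, c16, c17, c18, c2, c21, c22, c3, c4, c7, c8, c9}.
In c13's history but not c17's: {c13, c19, c5, c6} — 4 commits.

4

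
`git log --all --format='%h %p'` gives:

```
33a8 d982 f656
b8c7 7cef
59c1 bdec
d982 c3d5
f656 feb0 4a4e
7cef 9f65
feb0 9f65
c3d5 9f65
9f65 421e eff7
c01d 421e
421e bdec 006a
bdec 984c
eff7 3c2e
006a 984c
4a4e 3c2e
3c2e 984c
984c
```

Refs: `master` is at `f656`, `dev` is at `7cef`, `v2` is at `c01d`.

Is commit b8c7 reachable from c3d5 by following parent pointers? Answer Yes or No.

No

Ancestors of c3d5: {006a, 3c2e, 421e, 984c, 9f65, bdec, c3d5, eff7}.
b8c7 is not in that set, so it is not an ancestor of c3d5.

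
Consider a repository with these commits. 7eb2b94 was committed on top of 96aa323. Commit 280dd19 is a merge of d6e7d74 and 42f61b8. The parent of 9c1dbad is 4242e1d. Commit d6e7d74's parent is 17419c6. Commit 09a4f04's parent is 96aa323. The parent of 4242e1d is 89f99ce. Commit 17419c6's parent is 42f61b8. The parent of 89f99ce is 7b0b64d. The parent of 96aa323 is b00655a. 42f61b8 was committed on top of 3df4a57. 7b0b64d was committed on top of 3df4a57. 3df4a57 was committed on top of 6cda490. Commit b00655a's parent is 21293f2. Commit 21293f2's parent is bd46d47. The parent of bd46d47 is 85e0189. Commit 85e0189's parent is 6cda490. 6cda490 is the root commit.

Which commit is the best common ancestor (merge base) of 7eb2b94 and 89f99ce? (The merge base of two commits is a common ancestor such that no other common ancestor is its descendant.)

Ancestors of 7eb2b94: {21293f2, 6cda490, 7eb2b94, 85e0189, 96aa323, b00655a, bd46d47}.
Ancestors of 89f99ce: {3df4a57, 6cda490, 7b0b64d, 89f99ce}.
Common ancestors: {6cda490}.
The only common ancestor is 6cda490, so it is the merge base.

6cda490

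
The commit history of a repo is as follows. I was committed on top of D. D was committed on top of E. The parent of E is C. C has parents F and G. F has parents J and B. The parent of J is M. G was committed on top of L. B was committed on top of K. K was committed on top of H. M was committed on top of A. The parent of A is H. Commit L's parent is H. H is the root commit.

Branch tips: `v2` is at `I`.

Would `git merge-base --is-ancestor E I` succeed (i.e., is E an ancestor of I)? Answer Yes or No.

Yes

Ancestors of I (commits reachable by following parents): {A, B, C, D, E, F, G, H, I, J, K, L, M}.
E is in that set, so it is an ancestor of I.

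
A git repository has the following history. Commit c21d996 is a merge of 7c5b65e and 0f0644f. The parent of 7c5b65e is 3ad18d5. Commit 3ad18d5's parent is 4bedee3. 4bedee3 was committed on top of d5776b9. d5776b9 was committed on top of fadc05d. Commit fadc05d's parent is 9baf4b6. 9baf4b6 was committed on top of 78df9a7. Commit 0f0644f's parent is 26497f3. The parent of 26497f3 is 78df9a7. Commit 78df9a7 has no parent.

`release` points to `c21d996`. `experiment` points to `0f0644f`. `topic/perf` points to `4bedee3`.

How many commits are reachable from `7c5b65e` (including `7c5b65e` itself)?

Walking parent pointers from 7c5b65e: reachable set = {3ad18d5, 4bedee3, 78df9a7, 7c5b65e, 9baf4b6, d5776b9, fadc05d}.
That is 7 commits.

7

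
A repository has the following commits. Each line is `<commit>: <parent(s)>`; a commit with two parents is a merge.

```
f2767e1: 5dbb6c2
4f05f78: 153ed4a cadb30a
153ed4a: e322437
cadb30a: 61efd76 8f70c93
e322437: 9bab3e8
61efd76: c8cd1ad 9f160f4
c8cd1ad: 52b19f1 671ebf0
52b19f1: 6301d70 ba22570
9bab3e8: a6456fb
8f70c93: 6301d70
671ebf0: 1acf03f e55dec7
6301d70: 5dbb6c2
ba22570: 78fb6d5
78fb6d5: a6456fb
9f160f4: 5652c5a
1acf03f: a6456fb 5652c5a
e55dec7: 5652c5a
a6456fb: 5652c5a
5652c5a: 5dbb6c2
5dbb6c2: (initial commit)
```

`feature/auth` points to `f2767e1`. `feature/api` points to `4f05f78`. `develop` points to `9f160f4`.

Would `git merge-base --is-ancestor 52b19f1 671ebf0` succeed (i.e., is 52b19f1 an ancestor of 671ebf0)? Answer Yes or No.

Ancestors of 671ebf0: {1acf03f, 5652c5a, 5dbb6c2, 671ebf0, a6456fb, e55dec7}.
52b19f1 is not in that set, so it is not an ancestor of 671ebf0.

No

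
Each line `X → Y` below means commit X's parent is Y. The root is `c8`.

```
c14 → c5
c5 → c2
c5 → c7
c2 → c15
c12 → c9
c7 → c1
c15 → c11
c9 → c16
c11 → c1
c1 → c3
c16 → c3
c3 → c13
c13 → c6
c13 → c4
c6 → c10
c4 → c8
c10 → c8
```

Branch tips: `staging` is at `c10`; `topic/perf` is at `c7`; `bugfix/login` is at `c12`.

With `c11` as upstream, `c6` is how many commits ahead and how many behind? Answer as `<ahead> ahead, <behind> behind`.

0 ahead, 5 behind

Reachable from c6: {c10, c6, c8}.
Reachable from c11: {c1, c10, c11, c13, c3, c4, c6, c8}.
Only in c6's history (ahead): {} — 0.
Only in c11's history (behind): {c1, c11, c13, c3, c4} — 5.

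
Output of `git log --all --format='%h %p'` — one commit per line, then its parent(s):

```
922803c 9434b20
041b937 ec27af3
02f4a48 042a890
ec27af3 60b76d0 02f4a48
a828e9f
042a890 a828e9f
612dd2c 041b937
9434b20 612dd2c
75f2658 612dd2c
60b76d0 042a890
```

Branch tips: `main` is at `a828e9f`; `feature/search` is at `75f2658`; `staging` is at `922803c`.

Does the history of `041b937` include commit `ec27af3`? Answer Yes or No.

Yes

Ancestors of 041b937 (commits reachable by following parents): {02f4a48, 041b937, 042a890, 60b76d0, a828e9f, ec27af3}.
ec27af3 is in that set, so it is an ancestor of 041b937.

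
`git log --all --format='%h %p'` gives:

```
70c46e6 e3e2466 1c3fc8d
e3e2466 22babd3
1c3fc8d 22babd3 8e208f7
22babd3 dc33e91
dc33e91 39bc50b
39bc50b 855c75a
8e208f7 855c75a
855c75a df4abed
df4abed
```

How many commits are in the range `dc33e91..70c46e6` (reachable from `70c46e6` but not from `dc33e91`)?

Reachable from 70c46e6: {1c3fc8d, 22babd3, 39bc50b, 70c46e6, 855c75a, 8e208f7, dc33e91, df4abed, e3e2466}.
Reachable from dc33e91: {39bc50b, 855c75a, dc33e91, df4abed}.
In 70c46e6's history but not dc33e91's: {1c3fc8d, 22babd3, 70c46e6, 8e208f7, e3e2466} — 5 commits.

5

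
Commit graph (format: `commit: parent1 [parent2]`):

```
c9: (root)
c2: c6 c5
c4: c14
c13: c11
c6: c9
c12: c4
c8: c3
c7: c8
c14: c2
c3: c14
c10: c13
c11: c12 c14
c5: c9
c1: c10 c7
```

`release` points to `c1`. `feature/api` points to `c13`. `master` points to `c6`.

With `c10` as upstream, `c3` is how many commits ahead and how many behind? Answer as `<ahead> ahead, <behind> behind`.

1 ahead, 5 behind

Reachable from c3: {c14, c2, c3, c5, c6, c9}.
Reachable from c10: {c10, c11, c12, c13, c14, c2, c4, c5, c6, c9}.
Only in c3's history (ahead): {c3} — 1.
Only in c10's history (behind): {c10, c11, c12, c13, c4} — 5.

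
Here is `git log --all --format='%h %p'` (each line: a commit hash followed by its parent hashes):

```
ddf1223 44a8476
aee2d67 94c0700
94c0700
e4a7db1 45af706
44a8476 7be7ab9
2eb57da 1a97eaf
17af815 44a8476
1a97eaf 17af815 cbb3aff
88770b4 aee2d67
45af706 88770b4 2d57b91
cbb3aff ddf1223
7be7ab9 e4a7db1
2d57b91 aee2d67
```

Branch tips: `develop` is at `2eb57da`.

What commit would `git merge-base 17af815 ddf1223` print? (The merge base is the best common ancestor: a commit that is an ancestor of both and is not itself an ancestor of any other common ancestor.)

44a8476

Ancestors of 17af815: {17af815, 2d57b91, 44a8476, 45af706, 7be7ab9, 88770b4, 94c0700, aee2d67, e4a7db1}.
Ancestors of ddf1223: {2d57b91, 44a8476, 45af706, 7be7ab9, 88770b4, 94c0700, aee2d67, ddf1223, e4a7db1}.
Common ancestors: {2d57b91, 44a8476, 45af706, 7be7ab9, 88770b4, 94c0700, aee2d67, e4a7db1}.
Among these, 44a8476 is not an ancestor of any other common ancestor — it is the merge base.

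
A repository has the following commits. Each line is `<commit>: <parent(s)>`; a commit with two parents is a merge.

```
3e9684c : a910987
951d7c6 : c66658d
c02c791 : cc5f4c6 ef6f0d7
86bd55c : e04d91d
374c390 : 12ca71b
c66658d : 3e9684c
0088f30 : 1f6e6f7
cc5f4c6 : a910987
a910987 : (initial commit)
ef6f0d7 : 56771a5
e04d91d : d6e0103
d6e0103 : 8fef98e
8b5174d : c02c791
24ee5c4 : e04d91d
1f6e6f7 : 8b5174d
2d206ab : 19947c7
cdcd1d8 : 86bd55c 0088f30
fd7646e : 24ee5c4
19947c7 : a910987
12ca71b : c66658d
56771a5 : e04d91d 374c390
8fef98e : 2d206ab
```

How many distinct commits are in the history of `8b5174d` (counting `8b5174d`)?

Walking parent pointers from 8b5174d: reachable set = {12ca71b, 19947c7, 2d206ab, 374c390, 3e9684c, 56771a5, 8b5174d, 8fef98e, a910987, c02c791, c66658d, cc5f4c6, d6e0103, e04d91d, ef6f0d7}.
That is 15 commits.

15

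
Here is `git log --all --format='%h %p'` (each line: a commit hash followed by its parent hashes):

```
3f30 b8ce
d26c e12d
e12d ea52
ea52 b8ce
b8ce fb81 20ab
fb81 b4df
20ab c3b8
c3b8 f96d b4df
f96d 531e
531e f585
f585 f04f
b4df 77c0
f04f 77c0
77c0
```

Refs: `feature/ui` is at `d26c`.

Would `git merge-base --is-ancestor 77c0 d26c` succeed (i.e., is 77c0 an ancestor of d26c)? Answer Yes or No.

Yes

Ancestors of d26c (commits reachable by following parents): {20ab, 531e, 77c0, b4df, b8ce, c3b8, d26c, e12d, ea52, f04f, f585, f96d, fb81}.
77c0 is in that set, so it is an ancestor of d26c.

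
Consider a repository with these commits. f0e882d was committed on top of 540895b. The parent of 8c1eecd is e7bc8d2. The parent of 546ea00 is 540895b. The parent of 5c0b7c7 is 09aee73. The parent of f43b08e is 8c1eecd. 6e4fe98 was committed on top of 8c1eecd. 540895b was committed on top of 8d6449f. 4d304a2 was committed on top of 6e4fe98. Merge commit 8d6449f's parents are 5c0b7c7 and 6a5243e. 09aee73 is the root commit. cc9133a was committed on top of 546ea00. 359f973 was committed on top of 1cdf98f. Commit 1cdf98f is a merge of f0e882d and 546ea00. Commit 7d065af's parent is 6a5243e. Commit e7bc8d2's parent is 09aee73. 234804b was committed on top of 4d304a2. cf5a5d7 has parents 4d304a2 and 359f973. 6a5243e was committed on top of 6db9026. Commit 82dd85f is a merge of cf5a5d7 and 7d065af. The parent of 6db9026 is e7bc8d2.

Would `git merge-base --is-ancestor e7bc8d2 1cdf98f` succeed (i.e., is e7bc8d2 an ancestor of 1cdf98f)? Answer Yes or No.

Ancestors of 1cdf98f (commits reachable by following parents): {09aee73, 1cdf98f, 540895b, 546ea00, 5c0b7c7, 6a5243e, 6db9026, 8d6449f, e7bc8d2, f0e882d}.
e7bc8d2 is in that set, so it is an ancestor of 1cdf98f.

Yes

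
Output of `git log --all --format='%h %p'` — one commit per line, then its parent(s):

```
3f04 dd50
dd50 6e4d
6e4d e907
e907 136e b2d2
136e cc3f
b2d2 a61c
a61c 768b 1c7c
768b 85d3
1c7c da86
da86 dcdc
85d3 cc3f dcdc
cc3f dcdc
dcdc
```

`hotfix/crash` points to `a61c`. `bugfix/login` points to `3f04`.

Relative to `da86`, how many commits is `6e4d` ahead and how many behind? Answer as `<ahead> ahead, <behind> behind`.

Reachable from 6e4d: {136e, 1c7c, 6e4d, 768b, 85d3, a61c, b2d2, cc3f, da86, dcdc, e907}.
Reachable from da86: {da86, dcdc}.
Only in 6e4d's history (ahead): {136e, 1c7c, 6e4d, 768b, 85d3, a61c, b2d2, cc3f, e907} — 9.
Only in da86's history (behind): {} — 0.

9 ahead, 0 behind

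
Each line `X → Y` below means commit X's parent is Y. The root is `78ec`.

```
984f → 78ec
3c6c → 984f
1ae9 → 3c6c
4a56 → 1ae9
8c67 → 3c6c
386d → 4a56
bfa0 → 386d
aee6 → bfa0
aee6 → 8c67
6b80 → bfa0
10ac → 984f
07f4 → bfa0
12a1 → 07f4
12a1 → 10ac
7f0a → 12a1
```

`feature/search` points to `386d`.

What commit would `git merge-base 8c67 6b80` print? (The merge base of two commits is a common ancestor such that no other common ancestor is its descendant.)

3c6c

Ancestors of 8c67: {3c6c, 78ec, 8c67, 984f}.
Ancestors of 6b80: {1ae9, 386d, 3c6c, 4a56, 6b80, 78ec, 984f, bfa0}.
Common ancestors: {3c6c, 78ec, 984f}.
Among these, 3c6c is not an ancestor of any other common ancestor — it is the merge base.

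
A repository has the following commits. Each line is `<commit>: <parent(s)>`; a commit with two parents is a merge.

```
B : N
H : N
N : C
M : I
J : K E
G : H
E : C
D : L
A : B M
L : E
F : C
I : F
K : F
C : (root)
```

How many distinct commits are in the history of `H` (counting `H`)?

3

Walking parent pointers from H: reachable set = {C, H, N}.
That is 3 commits.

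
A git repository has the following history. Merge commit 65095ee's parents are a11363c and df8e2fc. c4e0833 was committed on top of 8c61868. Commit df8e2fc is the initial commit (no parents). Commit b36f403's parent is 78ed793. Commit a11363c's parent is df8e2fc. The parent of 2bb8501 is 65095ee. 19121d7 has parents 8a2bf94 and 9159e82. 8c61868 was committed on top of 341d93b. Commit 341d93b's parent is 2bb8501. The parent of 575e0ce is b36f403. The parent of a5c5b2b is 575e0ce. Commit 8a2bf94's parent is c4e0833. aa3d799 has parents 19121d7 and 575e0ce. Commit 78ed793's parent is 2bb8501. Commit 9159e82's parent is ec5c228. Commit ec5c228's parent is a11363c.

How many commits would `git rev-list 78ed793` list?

Walking parent pointers from 78ed793: reachable set = {2bb8501, 65095ee, 78ed793, a11363c, df8e2fc}.
That is 5 commits.

5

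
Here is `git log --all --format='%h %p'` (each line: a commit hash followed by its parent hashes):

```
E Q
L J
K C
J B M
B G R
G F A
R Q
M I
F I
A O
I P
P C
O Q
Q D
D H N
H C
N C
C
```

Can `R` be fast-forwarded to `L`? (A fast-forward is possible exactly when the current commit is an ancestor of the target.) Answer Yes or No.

Yes

A fast-forward from R to L is possible iff R is an ancestor of L.
Ancestors of L: {A, B, C, D, F, G, H, I, J, L, M, N, O, P, Q, R}.
R is among them, so fast-forward is possible.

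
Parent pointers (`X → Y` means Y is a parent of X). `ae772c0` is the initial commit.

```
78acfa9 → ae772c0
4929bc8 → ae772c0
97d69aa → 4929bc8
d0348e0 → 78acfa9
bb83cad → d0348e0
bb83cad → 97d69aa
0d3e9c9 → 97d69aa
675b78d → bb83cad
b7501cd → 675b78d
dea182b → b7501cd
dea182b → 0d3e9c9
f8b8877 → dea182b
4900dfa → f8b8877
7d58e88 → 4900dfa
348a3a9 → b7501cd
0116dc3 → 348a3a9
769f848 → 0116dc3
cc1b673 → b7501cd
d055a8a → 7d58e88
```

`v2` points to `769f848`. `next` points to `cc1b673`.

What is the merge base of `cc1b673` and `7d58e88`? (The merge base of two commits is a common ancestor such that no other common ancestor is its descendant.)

Ancestors of cc1b673: {4929bc8, 675b78d, 78acfa9, 97d69aa, ae772c0, b7501cd, bb83cad, cc1b673, d0348e0}.
Ancestors of 7d58e88: {0d3e9c9, 4900dfa, 4929bc8, 675b78d, 78acfa9, 7d58e88, 97d69aa, ae772c0, b7501cd, bb83cad, d0348e0, dea182b, f8b8877}.
Common ancestors: {4929bc8, 675b78d, 78acfa9, 97d69aa, ae772c0, b7501cd, bb83cad, d0348e0}.
Among these, b7501cd is not an ancestor of any other common ancestor — it is the merge base.

b7501cd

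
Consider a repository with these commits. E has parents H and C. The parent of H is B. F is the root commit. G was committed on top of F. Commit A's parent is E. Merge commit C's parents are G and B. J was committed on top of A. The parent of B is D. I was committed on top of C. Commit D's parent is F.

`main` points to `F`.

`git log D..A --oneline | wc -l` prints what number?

Reachable from A: {A, B, C, D, E, F, G, H}.
Reachable from D: {D, F}.
In A's history but not D's: {A, B, C, E, G, H} — 6 commits.

6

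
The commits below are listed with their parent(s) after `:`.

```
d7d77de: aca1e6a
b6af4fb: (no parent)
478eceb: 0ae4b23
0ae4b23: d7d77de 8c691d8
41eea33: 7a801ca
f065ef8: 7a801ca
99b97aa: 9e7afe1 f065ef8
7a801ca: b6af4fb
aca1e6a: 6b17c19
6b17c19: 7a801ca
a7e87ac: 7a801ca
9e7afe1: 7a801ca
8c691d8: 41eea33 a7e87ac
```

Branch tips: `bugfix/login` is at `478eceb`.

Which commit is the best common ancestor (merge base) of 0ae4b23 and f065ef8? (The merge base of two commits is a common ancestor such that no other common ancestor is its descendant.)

Ancestors of 0ae4b23: {0ae4b23, 41eea33, 6b17c19, 7a801ca, 8c691d8, a7e87ac, aca1e6a, b6af4fb, d7d77de}.
Ancestors of f065ef8: {7a801ca, b6af4fb, f065ef8}.
Common ancestors: {7a801ca, b6af4fb}.
Among these, 7a801ca is not an ancestor of any other common ancestor — it is the merge base.

7a801ca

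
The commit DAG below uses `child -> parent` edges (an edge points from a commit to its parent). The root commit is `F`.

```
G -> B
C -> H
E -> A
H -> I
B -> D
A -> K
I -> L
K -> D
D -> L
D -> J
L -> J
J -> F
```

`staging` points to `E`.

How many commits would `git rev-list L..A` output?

Reachable from A: {A, D, F, J, K, L}.
Reachable from L: {F, J, L}.
In A's history but not L's: {A, D, K} — 3 commits.

3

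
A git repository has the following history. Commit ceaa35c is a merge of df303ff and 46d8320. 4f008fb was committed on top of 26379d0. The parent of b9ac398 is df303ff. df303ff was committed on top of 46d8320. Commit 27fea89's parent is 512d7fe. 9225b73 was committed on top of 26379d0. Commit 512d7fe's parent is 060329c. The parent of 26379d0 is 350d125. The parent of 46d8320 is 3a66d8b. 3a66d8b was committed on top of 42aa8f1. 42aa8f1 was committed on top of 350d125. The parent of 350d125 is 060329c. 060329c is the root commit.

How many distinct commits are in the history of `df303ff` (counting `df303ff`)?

6

Walking parent pointers from df303ff: reachable set = {060329c, 350d125, 3a66d8b, 42aa8f1, 46d8320, df303ff}.
That is 6 commits.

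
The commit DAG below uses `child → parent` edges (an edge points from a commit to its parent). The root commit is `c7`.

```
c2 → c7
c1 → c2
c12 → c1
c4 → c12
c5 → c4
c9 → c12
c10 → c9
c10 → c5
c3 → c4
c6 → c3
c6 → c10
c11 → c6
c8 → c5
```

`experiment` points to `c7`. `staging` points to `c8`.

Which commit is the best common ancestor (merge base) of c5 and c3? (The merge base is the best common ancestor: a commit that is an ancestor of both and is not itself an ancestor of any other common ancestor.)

c4

Ancestors of c5: {c1, c12, c2, c4, c5, c7}.
Ancestors of c3: {c1, c12, c2, c3, c4, c7}.
Common ancestors: {c1, c12, c2, c4, c7}.
Among these, c4 is not an ancestor of any other common ancestor — it is the merge base.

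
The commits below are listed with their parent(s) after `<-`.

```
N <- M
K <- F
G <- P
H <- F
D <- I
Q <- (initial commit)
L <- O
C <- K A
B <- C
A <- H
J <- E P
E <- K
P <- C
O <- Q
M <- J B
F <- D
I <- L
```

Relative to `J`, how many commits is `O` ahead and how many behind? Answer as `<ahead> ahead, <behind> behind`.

Reachable from O: {O, Q}.
Reachable from J: {A, C, D, E, F, H, I, J, K, L, O, P, Q}.
Only in O's history (ahead): {} — 0.
Only in J's history (behind): {A, C, D, E, F, H, I, J, K, L, P} — 11.

0 ahead, 11 behind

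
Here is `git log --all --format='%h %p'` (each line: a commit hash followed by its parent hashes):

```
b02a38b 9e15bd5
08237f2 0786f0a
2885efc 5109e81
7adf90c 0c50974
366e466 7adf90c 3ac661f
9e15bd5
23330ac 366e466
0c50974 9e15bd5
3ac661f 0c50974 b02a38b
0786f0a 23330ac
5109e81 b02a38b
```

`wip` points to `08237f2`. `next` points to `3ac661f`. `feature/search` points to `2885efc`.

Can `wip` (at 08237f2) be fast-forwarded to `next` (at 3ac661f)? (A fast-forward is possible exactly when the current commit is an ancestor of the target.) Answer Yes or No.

No

A fast-forward from 08237f2 to 3ac661f is possible iff 08237f2 is an ancestor of 3ac661f.
Ancestors of 3ac661f: {0c50974, 3ac661f, 9e15bd5, b02a38b}.
08237f2 is not among them, so fast-forward is not possible.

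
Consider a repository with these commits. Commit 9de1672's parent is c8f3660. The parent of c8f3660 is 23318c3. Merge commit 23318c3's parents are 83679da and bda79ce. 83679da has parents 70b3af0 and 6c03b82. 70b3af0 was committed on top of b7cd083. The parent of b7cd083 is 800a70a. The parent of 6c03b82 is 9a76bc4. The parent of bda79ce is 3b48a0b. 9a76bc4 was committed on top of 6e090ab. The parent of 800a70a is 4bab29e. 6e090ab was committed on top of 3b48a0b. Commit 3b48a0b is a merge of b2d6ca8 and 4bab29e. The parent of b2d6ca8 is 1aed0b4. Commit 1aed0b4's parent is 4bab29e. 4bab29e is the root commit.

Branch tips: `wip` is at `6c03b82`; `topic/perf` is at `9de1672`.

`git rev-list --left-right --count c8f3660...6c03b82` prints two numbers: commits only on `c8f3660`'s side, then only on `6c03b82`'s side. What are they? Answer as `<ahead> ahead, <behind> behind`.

7 ahead, 0 behind

Reachable from c8f3660: {1aed0b4, 23318c3, 3b48a0b, 4bab29e, 6c03b82, 6e090ab, 70b3af0, 800a70a, 83679da, 9a76bc4, b2d6ca8, b7cd083, bda79ce, c8f3660}.
Reachable from 6c03b82: {1aed0b4, 3b48a0b, 4bab29e, 6c03b82, 6e090ab, 9a76bc4, b2d6ca8}.
Only in c8f3660's history (ahead): {23318c3, 70b3af0, 800a70a, 83679da, b7cd083, bda79ce, c8f3660} — 7.
Only in 6c03b82's history (behind): {} — 0.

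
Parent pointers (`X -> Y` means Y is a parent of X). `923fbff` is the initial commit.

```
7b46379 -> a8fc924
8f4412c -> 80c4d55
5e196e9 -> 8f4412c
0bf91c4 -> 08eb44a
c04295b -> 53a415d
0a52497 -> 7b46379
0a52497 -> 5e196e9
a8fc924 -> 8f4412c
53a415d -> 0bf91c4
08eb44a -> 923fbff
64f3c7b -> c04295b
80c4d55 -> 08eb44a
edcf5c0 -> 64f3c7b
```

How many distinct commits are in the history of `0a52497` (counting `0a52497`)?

8

Walking parent pointers from 0a52497: reachable set = {08eb44a, 0a52497, 5e196e9, 7b46379, 80c4d55, 8f4412c, 923fbff, a8fc924}.
That is 8 commits.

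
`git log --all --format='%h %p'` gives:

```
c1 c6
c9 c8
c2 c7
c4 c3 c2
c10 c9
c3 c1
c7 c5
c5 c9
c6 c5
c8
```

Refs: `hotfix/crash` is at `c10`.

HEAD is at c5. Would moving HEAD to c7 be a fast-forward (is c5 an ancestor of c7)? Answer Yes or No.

Yes

A fast-forward from c5 to c7 is possible iff c5 is an ancestor of c7.
Ancestors of c7: {c5, c7, c8, c9}.
c5 is among them, so fast-forward is possible.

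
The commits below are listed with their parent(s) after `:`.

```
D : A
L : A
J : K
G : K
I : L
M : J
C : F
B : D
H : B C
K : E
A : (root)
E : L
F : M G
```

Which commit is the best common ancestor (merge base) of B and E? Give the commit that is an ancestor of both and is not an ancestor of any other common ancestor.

A

Ancestors of B: {A, B, D}.
Ancestors of E: {A, E, L}.
Common ancestors: {A}.
The only common ancestor is A, so it is the merge base.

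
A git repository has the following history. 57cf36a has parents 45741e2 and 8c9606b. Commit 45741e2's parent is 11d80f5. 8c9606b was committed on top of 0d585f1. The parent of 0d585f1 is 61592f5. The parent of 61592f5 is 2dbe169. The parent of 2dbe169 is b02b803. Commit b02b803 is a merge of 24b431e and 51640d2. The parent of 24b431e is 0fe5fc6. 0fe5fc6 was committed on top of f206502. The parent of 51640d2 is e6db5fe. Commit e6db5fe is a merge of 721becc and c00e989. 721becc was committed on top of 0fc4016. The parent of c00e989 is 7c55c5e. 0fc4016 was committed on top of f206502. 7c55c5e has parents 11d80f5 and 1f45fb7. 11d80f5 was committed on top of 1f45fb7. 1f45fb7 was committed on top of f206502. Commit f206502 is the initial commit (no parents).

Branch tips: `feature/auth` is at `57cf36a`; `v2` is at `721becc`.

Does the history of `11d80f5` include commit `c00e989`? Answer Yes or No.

No

Ancestors of 11d80f5: {11d80f5, 1f45fb7, f206502}.
c00e989 is not in that set, so it is not an ancestor of 11d80f5.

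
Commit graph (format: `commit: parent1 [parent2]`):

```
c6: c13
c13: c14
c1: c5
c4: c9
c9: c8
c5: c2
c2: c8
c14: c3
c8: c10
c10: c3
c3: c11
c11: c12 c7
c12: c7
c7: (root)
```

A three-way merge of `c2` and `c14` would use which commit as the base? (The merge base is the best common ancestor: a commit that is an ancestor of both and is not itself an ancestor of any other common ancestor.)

Ancestors of c2: {c10, c11, c12, c2, c3, c7, c8}.
Ancestors of c14: {c11, c12, c14, c3, c7}.
Common ancestors: {c11, c12, c3, c7}.
Among these, c3 is not an ancestor of any other common ancestor — it is the merge base.

c3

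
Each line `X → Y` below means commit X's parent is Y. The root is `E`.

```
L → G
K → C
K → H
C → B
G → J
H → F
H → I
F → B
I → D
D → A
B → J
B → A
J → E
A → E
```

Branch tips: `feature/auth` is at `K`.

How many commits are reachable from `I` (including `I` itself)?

Walking parent pointers from I: reachable set = {A, D, E, I}.
That is 4 commits.

4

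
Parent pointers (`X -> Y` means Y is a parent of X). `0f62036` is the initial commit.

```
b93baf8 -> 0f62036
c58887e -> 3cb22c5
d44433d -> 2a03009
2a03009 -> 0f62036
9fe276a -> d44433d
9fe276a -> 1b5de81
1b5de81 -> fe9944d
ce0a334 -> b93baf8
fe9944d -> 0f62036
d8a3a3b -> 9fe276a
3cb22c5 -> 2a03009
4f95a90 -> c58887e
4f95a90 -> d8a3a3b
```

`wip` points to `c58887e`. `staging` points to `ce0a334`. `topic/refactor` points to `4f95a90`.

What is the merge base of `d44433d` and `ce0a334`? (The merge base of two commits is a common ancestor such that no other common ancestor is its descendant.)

0f62036

Ancestors of d44433d: {0f62036, 2a03009, d44433d}.
Ancestors of ce0a334: {0f62036, b93baf8, ce0a334}.
Common ancestors: {0f62036}.
The only common ancestor is 0f62036, so it is the merge base.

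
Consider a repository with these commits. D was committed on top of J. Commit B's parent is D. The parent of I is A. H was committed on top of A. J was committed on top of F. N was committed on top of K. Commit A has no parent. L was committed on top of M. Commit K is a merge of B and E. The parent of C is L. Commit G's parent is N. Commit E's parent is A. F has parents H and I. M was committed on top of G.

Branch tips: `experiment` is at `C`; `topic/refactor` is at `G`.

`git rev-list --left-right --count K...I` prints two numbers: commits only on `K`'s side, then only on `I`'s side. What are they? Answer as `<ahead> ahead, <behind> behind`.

7 ahead, 0 behind

Reachable from K: {A, B, D, E, F, H, I, J, K}.
Reachable from I: {A, I}.
Only in K's history (ahead): {B, D, E, F, H, J, K} — 7.
Only in I's history (behind): {} — 0.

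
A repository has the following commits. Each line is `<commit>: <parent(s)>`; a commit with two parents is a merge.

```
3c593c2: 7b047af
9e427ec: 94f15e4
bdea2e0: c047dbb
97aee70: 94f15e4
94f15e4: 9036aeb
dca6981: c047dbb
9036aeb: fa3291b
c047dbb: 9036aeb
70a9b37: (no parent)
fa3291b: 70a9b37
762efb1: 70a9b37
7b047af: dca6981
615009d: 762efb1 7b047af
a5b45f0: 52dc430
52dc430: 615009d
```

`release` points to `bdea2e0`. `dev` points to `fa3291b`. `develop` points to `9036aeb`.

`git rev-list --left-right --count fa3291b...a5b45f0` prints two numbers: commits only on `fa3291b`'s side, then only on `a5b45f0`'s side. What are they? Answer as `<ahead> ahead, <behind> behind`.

0 ahead, 8 behind

Reachable from fa3291b: {70a9b37, fa3291b}.
Reachable from a5b45f0: {52dc430, 615009d, 70a9b37, 762efb1, 7b047af, 9036aeb, a5b45f0, c047dbb, dca6981, fa3291b}.
Only in fa3291b's history (ahead): {} — 0.
Only in a5b45f0's history (behind): {52dc430, 615009d, 762efb1, 7b047af, 9036aeb, a5b45f0, c047dbb, dca6981} — 8.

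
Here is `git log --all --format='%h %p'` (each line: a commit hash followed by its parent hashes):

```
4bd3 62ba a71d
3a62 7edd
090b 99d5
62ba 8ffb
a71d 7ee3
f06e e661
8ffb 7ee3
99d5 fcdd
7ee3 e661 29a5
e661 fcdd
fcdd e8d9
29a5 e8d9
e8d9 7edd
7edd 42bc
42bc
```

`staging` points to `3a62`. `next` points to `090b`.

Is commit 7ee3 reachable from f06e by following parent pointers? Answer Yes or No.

Ancestors of f06e: {42bc, 7edd, e661, e8d9, f06e, fcdd}.
7ee3 is not in that set, so it is not an ancestor of f06e.

No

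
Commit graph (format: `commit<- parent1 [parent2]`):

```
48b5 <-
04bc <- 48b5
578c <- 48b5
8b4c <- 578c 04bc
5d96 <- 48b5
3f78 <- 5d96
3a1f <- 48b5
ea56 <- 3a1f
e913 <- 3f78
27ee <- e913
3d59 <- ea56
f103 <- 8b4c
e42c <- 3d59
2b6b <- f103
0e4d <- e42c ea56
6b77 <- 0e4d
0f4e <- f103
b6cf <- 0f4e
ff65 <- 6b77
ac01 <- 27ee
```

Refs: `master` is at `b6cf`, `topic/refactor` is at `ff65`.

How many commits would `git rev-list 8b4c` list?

4

Walking parent pointers from 8b4c: reachable set = {04bc, 48b5, 578c, 8b4c}.
That is 4 commits.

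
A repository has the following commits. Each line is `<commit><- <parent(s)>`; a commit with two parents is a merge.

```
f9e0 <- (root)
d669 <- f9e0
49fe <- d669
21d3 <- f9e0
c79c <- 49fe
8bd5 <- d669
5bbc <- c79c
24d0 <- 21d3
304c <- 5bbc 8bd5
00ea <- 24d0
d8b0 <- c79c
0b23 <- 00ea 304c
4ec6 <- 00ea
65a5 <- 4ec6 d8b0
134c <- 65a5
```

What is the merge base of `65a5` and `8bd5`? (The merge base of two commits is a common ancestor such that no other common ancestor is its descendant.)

Ancestors of 65a5: {00ea, 21d3, 24d0, 49fe, 4ec6, 65a5, c79c, d669, d8b0, f9e0}.
Ancestors of 8bd5: {8bd5, d669, f9e0}.
Common ancestors: {d669, f9e0}.
Among these, d669 is not an ancestor of any other common ancestor — it is the merge base.

d669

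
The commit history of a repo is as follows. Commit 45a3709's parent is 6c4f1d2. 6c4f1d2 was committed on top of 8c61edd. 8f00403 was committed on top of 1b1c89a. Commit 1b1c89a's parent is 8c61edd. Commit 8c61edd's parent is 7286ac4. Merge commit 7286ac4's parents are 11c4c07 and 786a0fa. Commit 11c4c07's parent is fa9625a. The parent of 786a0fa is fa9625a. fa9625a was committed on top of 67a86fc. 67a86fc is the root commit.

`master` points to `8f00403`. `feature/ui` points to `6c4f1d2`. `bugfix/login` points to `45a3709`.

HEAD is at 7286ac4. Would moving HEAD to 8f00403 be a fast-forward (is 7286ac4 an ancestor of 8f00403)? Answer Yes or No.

Yes

A fast-forward from 7286ac4 to 8f00403 is possible iff 7286ac4 is an ancestor of 8f00403.
Ancestors of 8f00403: {11c4c07, 1b1c89a, 67a86fc, 7286ac4, 786a0fa, 8c61edd, 8f00403, fa9625a}.
7286ac4 is among them, so fast-forward is possible.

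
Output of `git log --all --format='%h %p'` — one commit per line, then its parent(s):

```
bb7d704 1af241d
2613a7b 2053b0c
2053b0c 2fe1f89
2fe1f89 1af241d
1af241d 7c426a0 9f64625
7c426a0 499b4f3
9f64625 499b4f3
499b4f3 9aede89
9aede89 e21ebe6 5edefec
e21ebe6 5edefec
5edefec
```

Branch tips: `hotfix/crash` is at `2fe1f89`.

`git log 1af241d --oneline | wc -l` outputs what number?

Walking parent pointers from 1af241d: reachable set = {1af241d, 499b4f3, 5edefec, 7c426a0, 9aede89, 9f64625, e21ebe6}.
That is 7 commits.

7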